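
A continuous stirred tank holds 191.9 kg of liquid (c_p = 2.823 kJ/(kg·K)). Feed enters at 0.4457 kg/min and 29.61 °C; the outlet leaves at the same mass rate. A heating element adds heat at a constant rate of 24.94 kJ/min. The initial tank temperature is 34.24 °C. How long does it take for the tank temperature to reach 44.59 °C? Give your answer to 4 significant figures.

M c_p dT/dt = ṁ c_p (T_in − T) + Q̇.
τ = M/ṁ = 430.559 min; T_ss = T_in + Q̇/(ṁ c_p) = 49.4318 °C.
T(t) = T_ss + (T₀ − T_ss) e^(−t/τ). Set T = 44.59:
e^(−t/τ) = (44.59 − 49.4318)/(34.24 − 49.4318) = 0.318711
t = −430.559 · ln(0.318711) = 492.331 min.

492.3 min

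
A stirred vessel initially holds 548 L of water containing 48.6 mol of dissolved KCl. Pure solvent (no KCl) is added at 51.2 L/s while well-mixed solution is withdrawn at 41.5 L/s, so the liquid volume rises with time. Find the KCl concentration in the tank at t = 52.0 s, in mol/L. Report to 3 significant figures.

Let m(t) be the amount of KCl. Volume: V(t) = V₀ + (Q_in − Q_out) t = 548 + 9.7000 t; V(52.0) = 1052.4 L.
Solute balance: dm/dt = 0 − Q_out C = −Q_out m/V(t).
dm/m = −Q_out dt/(V₀ + 9.7000 t); integrating gives ln(m/m₀) = −(Q_out/(Q_in−Q_out)) ln(V/V₀).
m = m₀ (V₀/V)^(Q_out/(Q_in−Q_out)) = 48.6 × (548/1052.4)^(4.2784) = 2.9795 mol.
C = m/V = 2.9795/1052.4 = 0.0028312 mol/L.

0.00283 mol/L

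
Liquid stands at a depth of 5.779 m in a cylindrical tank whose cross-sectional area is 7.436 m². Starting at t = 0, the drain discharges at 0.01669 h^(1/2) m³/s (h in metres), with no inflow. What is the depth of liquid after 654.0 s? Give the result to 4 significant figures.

With no inflow, A dh/dt = −0.01669 √h.
This is separable: 2 d(√h)/dt = −0.01669/A, so √h = √h₀ − (0.01669/(2A)) t.
√h = √5.779 − 0.01669·654.0/(2·7.436) = 2.40396 − 0.733947 = 1.67001.
h = 1.67001² = 2.78893 m.

2.789 m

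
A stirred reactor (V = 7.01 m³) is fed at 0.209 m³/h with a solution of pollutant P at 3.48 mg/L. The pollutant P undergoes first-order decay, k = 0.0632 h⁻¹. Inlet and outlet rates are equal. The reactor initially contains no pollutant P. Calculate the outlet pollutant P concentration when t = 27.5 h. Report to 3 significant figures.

Species balance: V dC/dt = Q C_in − Q C − k V C.
dC/dt = (Q/V) C_in − (Q/V + k) C; effective rate a = Q/V + k = 0.029815 + 0.0632 = 0.093015 h⁻¹.
C_ss = Q C_in/(Q + kV) = 1.1155 mg/L; C(t) = C_ss + (C₀ − C_ss) e^(−a t).
C(27.5) = 1.1155 + (-1.1155)·e^(−0.093015·27.5) = 1.1155 + (-1.1155)·0.077467 = 1.0291 mg/L.

1.03 mg/L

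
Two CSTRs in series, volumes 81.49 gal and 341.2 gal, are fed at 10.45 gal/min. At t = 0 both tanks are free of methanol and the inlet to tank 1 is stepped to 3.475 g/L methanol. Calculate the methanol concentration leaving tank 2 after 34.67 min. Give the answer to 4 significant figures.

Species balance on tank i: dCᵢ/dt = (Cᵢ₋₁ − Cᵢ)/τᵢ with τᵢ = Vᵢ/Q.
τ₁ = 81.49/10.45 = 7.79809 min; τ₂ = 341.2/10.45 = 32.6507 min.
Tank 1: C₁ = C_in(1 − e^(−t/τ₁)). Tank 2 (τ₁ ≠ τ₂): C₂ = C_in[1 − (τ₁ e^(−t/τ₁) − τ₂ e^(−t/τ₂))/(τ₁ − τ₂)].
At t = 34.67: e^(−t/τ₁) = 0.0117258, e^(−t/τ₂) = 0.345817.
C₂ = 3.475·[1 − (7.79809·0.0117258 − 32.6507·0.345817)/(-24.8526)] = 3.475·0.549354 = 1.90900 g/L.

1.909 g/L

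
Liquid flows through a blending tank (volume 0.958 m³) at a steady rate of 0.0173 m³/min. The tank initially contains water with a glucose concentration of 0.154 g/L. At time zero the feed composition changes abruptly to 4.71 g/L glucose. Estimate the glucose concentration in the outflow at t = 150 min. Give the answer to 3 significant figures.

4.41 g/L

Accumulation = in − out for the solute gives V dC/dt = Q(C_in − C).
Time constant τ = V/Q = 0.958/0.0173 = 55.376 min.
This is linear first-order; C(t) = C_in + (C₀ − C_in) e^(−t/τ).
C(150) = 4.71 + (0.154 − 4.71)·e^(−150/55.376) = 4.71 + (-4.5560)·0.066619 = 4.4065 g/L.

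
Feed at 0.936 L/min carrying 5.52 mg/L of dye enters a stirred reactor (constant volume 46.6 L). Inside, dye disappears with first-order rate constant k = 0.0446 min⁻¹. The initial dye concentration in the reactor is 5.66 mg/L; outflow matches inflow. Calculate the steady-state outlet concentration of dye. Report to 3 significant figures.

V dC/dt = Q(C_in − C) − k V C.
At steady state: 0 = Q C_in − (Q + kV) C_ss, so C_ss = Q C_in/(Q + kV).
C_ss = 0.936·5.52/(0.936 + 0.0446·46.6) = 5.1667/3.0144 = 1.7140 mg/L.

1.71 mg/L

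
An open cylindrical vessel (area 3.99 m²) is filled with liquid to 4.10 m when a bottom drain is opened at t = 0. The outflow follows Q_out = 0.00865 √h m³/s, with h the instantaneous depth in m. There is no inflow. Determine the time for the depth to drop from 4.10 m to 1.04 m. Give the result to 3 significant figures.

927 s

With no inflow, A dh/dt = −0.00865 √h.
This is separable: 2 d(√h)/dt = −0.00865/A, so √h = √h₀ − (0.00865/(2A)) t.
t = 2A(√h₀ − √h)/0.00865 = 2·3.99·(√4.10 − √1.04)/0.00865
  = 7.9800 × (2.0248 − 1.0198) / 0.00865 = 927.19 s.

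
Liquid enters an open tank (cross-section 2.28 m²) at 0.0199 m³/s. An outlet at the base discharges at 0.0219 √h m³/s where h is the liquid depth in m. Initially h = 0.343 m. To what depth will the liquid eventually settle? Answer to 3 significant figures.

0.826 m

A dh/dt = Q_in − 0.0219 √h. Steady state requires inflow = outflow:
Q_in = 0.0219 √h_ss ⇒ √h_ss = 0.0199/0.0219 = 0.90868.
h_ss = 0.90868² = 0.82569 m. (Since h₀ = 0.343 m < h_ss, the level will rise toward this value.)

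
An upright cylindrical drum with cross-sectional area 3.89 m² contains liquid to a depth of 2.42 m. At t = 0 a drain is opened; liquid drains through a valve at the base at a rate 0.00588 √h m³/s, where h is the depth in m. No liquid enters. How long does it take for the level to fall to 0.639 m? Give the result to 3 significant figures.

1000 s

Unsteady balance on liquid volume: A dh/dt = −0.00588 √h.
Separate and integrate: 2(√h − √h₀) = −(0.00588/A) t.
t = 2A(√h₀ − √h)/0.00588 = 2·3.89·(√2.42 − √0.639)/0.00588
  = 7.7800 × (1.5556 − 0.79937) / 0.00588 = 1000.6 s.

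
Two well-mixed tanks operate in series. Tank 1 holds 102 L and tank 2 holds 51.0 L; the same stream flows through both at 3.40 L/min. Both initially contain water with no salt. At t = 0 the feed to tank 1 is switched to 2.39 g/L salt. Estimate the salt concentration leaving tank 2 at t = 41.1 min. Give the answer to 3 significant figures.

1.33 g/L

Each tank obeys Vᵢ dCᵢ/dt = Q(Cᵢ₋₁ − Cᵢ), so τᵢ = Vᵢ/Q.
τ₁ = 102/3.40 = 30.000 min; τ₂ = 51.0/3.40 = 15.000 min.
Solving the cascade with C₁(0)=C₂(0)=0 gives C₂(t) = C_in[1 − (τ₁ e^(−t/τ₁) − τ₂ e^(−t/τ₂))/(τ₁ − τ₂)].
At t = 41.1: e^(−t/τ₁) = 0.25411, e^(−t/τ₂) = 0.064570.
C₂ = 2.39·[1 − (30.000·0.25411 − 15.000·0.064570)/(15.000)] = 2.39·0.55636 = 1.3297 g/L.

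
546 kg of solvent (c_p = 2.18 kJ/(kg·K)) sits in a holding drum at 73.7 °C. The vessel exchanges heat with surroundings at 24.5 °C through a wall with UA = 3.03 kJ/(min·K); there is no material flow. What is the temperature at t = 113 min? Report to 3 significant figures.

Energy balance: M c_p dT/dt = −UA(T − T_amb).
dT/dt = (T_ss − T)/τ with T_ss = T_amb = 24.500 °C, τ = M c_p/UA = 546·2.18/3.03 = 392.83 min.
Integrating: T(t) = T_ss + (T₀ − T_ss) e^(−t/τ).
T(113) = 24.500 + (49.200)·0.75002 = 61.401 °C.

61.4 °C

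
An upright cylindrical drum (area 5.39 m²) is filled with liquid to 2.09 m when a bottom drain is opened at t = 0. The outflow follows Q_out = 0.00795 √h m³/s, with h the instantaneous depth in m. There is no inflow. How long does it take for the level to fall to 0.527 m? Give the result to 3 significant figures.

976 s

Accumulation of liquid (constant cross-section A): A dh/dt = −0.00795 √h.
∫ h^(−1/2) dh = −(0.00795/A) ∫ dt, giving 2√h = 2√h₀ − (0.00795/A) t.
t = 2A(√h₀ − √h)/0.00795 = 2·5.39·(√2.09 − √0.527)/0.00795
  = 10.780 × (1.4457 − 0.72595) / 0.00795 = 975.94 s.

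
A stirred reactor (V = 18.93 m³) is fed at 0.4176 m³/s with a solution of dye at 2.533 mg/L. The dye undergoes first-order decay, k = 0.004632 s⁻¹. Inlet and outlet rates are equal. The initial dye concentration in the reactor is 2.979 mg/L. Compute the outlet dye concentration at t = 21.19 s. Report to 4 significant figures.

2.596 mg/L

Accumulation = in − out − consumed: V dC/dt = Q C_in − Q C − k V C.
dC/dt = (Q/V) C_in − (Q/V + k) C; effective rate a = Q/V + k = 0.0220602 + 0.004632 = 0.0266922 s⁻¹.
C_ss = Q C_in/(Q + kV) = 2.09344 mg/L; C(t) = C_ss + (C₀ − C_ss) e^(−a t).
C(21.19) = 2.09344 + (0.885561)·e^(−0.0266922·21.19) = 2.09344 + (0.885561)·0.568015 = 2.59645 mg/L.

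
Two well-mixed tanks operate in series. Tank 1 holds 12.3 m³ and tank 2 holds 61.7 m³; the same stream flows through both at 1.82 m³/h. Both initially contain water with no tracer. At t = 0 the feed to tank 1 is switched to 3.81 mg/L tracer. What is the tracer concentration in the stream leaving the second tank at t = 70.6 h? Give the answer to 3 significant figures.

3.22 mg/L

Species balance on tank i: dCᵢ/dt = (Cᵢ₋₁ − Cᵢ)/τᵢ with τᵢ = Vᵢ/Q.
τ₁ = 12.3/1.82 = 6.7582 h; τ₂ = 61.7/1.82 = 33.901 h.
Tank 1: C₁ = C_in(1 − e^(−t/τ₁)). Tank 2 (τ₁ ≠ τ₂): C₂ = C_in[1 − (τ₁ e^(−t/τ₁) − τ₂ e^(−t/τ₂))/(τ₁ − τ₂)].
At t = 70.6: e^(−t/τ₁) = 2.9050e-05, e^(−t/τ₂) = 0.12461.
C₂ = 3.81·[1 − (6.7582·2.9050e-05 − 33.901·0.12461)/(-27.143)] = 3.81·0.84436 = 3.2170 mg/L.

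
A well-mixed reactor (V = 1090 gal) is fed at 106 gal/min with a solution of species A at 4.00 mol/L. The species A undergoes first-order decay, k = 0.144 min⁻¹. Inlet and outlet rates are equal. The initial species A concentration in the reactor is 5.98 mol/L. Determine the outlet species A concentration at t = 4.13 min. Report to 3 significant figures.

Accumulation = in − out − consumed: V dC/dt = Q C_in − Q C − k V C.
This is linear with rate a = Q/V + k = 0.24125 min⁻¹.
C_ss = Q C_in/(Q + kV) = 1.6124 mol/L; C(t) = C_ss + (C₀ − C_ss) e^(−a t).
C(4.13) = 1.6124 + (4.3676)·e^(−0.24125·4.13) = 1.6124 + (4.3676)·0.36922 = 3.2250 mol/L.

3.23 mol/L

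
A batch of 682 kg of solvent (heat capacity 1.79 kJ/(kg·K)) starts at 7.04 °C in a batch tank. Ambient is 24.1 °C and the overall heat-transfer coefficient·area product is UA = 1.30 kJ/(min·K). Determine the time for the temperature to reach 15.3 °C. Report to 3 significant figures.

622 min

Lumped-capacitance energy balance: M c_p dT/dt = UA(T_amb − T).
τ = M c_p/UA = 939.06 min; T_ss = T_amb = 24.100 °C.
T(t) = T_ss + (T₀ − T_ss)e^(−t/τ); set T = 15.3:
t = −τ ln[(T − T_ss)/(T₀ − T_ss)] = −939.06 · ln(0.51583) = 621.64 min.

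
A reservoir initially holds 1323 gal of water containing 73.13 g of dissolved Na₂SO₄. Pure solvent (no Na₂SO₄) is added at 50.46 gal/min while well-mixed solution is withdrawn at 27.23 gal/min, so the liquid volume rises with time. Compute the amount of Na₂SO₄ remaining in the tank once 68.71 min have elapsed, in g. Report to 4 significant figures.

28.92 g

Let m(t) be the amount of Na₂SO₄. Volume: V(t) = V₀ + (Q_in − Q_out) t = 1323 + 23.2300 t; V(68.71) = 2919.13 gal.
No Na₂SO₄ enters, so dm/dt = −Q_out · (m/V).
Separate: dm/m = −Q_out dt/V(t) ⇒ ln(m/m₀) = −(Q_out/(Q_in−Q_out)) ln(V/V₀).
m = m₀ (V₀/V)^(Q_out/(Q_in−Q_out)) = 73.13 × (1323/2919.13)^(1.17219) = 28.9215 g.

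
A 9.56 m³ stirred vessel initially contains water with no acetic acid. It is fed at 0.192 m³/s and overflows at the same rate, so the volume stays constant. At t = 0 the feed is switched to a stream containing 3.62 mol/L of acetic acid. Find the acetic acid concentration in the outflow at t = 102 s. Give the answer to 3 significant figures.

3.15 mol/L

Mass balance on the solute (V constant): V dC/dt = Q(C_in − C).
So dC/dt = (C_in − C)/τ with τ = V/Q = 9.56/0.192 = 49.792 s.
Integrating: C(t) = C_in + (C₀ − C_in) e^(−t/τ).
C(102) = 3.62 + (0 − 3.62)·e^(−102/49.792) = 3.62 + (-3.6200)·0.12892 = 3.1533 mol/L.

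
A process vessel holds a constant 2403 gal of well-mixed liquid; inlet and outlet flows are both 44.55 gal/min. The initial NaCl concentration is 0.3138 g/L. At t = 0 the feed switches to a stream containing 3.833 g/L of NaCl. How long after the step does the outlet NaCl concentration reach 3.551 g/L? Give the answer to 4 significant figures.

136.1 min

Unsteady species balance (constant V, well mixed): V dC/dt = Q(C_in − C), so τ = V/Q = 53.9394 min.
C(t) = C_in + (C₀ − C_in) e^(−t/τ). Set C = 3.551 and solve for t:
e^(−t/τ) = (C − C_in)/(C₀ − C_in) = (3.551 − 3.833)/(0.3138 − 3.833) = 0.0801318
t = −τ ln(…) = 53.9394 × 2.52408 = 136.147 min.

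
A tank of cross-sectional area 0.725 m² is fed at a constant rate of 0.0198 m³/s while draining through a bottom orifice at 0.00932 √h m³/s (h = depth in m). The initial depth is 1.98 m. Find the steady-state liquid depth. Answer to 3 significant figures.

4.51 m

Unsteady balance on liquid volume: A dh/dt = Q_in − 0.00932 √h. At steady state dh/dt = 0:
Q_in = 0.00932 √h_ss ⇒ √h_ss = 0.0198/0.00932 = 2.1245.
h_ss = 2.1245² = 4.5133 m. (Since h₀ = 1.98 m < h_ss, the level will rise toward this value.)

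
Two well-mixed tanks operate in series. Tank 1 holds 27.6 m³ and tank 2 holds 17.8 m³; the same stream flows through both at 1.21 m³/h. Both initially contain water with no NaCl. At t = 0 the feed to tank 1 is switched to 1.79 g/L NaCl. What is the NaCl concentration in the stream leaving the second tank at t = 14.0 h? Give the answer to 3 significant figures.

0.316 g/L

Species balance on tank i: dCᵢ/dt = (Cᵢ₋₁ − Cᵢ)/τᵢ with τᵢ = Vᵢ/Q.
τ₁ = 27.6/1.21 = 22.810 h; τ₂ = 17.8/1.21 = 14.711 h.
Tank 1: C₁ = C_in(1 − e^(−t/τ₁)). Tank 2 (τ₁ ≠ τ₂): C₂ = C_in[1 − (τ₁ e^(−t/τ₁) − τ₂ e^(−t/τ₂))/(τ₁ − τ₂)].
At t = 14.0: e^(−t/τ₁) = 0.54131, e^(−t/τ₂) = 0.38609.
C₂ = 1.79·[1 − (22.810·0.54131 − 14.711·0.38609)/(8.0992)] = 1.79·0.17677 = 0.31641 g/L.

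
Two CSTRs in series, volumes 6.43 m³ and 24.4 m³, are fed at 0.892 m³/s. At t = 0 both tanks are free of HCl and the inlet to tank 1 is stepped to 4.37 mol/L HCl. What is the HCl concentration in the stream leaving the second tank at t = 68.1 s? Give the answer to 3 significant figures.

Each tank obeys Vᵢ dCᵢ/dt = Q(Cᵢ₋₁ − Cᵢ), so τᵢ = Vᵢ/Q.
τ₁ = 6.43/0.892 = 7.2085 s; τ₂ = 24.4/0.892 = 27.354 s.
Solving the cascade with C₁(0)=C₂(0)=0 gives C₂(t) = C_in[1 − (τ₁ e^(−t/τ₁) − τ₂ e^(−t/τ₂))/(τ₁ − τ₂)].
At t = 68.1: e^(−t/τ₁) = 7.8914e-05, e^(−t/τ₂) = 0.082947.
C₂ = 4.37·[1 − (7.2085·7.8914e-05 − 27.354·0.082947)/(-20.146)] = 4.37·0.88740 = 3.8779 mol/L.

3.88 mol/L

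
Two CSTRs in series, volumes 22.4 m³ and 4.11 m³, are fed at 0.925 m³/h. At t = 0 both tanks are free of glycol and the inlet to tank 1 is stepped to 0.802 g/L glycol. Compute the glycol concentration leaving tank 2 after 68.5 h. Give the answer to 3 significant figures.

Species balance on tank i: dCᵢ/dt = (Cᵢ₋₁ − Cᵢ)/τᵢ with τᵢ = Vᵢ/Q.
τ₁ = 22.4/0.925 = 24.216 h; τ₂ = 4.11/0.925 = 4.4432 h.
Solving the cascade with C₁(0)=C₂(0)=0 gives C₂(t) = C_in[1 − (τ₁ e^(−t/τ₁) − τ₂ e^(−t/τ₂))/(τ₁ − τ₂)].
At t = 68.5: e^(−t/τ₁) = 0.059091, e^(−t/τ₂) = 2.0166e-07.
C₂ = 0.802·[1 − (24.216·0.059091 − 4.4432·2.0166e-07)/(19.773)] = 0.802·0.92763 = 0.74396 g/L.

0.744 g/L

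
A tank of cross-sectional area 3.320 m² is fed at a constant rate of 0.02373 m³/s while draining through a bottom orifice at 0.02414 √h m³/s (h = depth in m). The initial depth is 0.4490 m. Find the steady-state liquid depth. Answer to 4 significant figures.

Unsteady balance on liquid volume: A dh/dt = Q_in − 0.02414 √h. At steady state dh/dt = 0:
Q_in = 0.02414 √h_ss ⇒ √h_ss = 0.02373/0.02414 = 0.983016.
h_ss = 0.983016² = 0.966320 m. (Since h₀ = 0.4490 m < h_ss, the level will rise toward this value.)

0.9663 m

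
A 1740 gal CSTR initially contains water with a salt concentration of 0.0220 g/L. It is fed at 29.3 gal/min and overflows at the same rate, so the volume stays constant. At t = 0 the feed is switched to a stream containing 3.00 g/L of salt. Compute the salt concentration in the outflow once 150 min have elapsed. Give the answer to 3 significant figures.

2.76 g/L

Mass balance on the solute (V constant): V dC/dt = Q(C_in − C).
Rewrite as dC/dt + C/τ = C_in/τ, τ = V/Q = 59.386 min.
C approaches C_in exponentially: C(t) = C_in + (C₀ − C_in) e^(−t/τ).
C(150) = 3.00 + (0.0220 − 3.00)·e^(−150/59.386) = 3.00 + (-2.9780)·0.079989 = 2.7618 g/L.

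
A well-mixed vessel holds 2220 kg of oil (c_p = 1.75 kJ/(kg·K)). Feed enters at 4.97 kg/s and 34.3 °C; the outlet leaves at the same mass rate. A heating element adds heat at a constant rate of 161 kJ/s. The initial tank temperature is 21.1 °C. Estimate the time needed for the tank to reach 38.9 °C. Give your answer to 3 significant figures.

M c_p dT/dt = ṁ c_p (T_in − T) + Q̇.
τ = M/ṁ = 446.68 s; T_ss = T_in + Q̇/(ṁ c_p) = 52.811 °C.
T(t) = T_ss + (T₀ − T_ss) e^(−t/τ). Set T = 38.9:
e^(−t/τ) = (38.9 − 52.811)/(21.1 − 52.811) = 0.43868
t = −446.68 · ln(0.43868) = 368.06 s.

368 s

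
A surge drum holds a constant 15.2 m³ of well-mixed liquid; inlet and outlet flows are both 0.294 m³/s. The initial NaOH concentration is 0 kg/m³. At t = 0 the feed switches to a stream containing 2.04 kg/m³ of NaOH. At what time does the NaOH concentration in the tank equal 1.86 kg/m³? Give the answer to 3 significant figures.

126 s

Transient balance on the dissolved component: V dC/dt = Q(C_in − C), so τ = V/Q = 51.701 s.
C(t) = C_in + (C₀ − C_in) e^(−t/τ). Set C = 1.86 and solve for t:
e^(−t/τ) = (C − C_in)/(C₀ − C_in) = (1.86 − 2.04)/(0 − 2.04) = 0.088235
t = −τ ln(…) = 51.701 × 2.4277 = 125.52 s.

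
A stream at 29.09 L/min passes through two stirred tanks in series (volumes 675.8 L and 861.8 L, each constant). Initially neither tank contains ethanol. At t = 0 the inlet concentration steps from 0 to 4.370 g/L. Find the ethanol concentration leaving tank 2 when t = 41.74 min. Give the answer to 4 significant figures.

2.055 g/L

Species balance on tank i: dCᵢ/dt = (Cᵢ₋₁ − Cᵢ)/τᵢ with τᵢ = Vᵢ/Q.
τ₁ = 675.8/29.09 = 23.2314 min; τ₂ = 861.8/29.09 = 29.6253 min.
Tank 1: C₁ = C_in(1 − e^(−t/τ₁)). Tank 2 (τ₁ ≠ τ₂): C₂ = C_in[1 − (τ₁ e^(−t/τ₁) − τ₂ e^(−t/τ₂))/(τ₁ − τ₂)].
At t = 41.74: e^(−t/τ₁) = 0.165844, e^(−t/τ₂) = 0.244404.
C₂ = 4.370·[1 − (23.2314·0.165844 − 29.6253·0.244404)/(-6.39395)] = 4.370·0.470158 = 2.05459 g/L.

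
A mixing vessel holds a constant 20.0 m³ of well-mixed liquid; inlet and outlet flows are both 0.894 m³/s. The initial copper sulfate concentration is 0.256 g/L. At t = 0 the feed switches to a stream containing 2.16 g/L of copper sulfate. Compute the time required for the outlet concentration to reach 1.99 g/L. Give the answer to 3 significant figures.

Species balance: V dC/dt = Q(C_in − C) ⇒ τ = V/Q = 22.371 s.
C(t) = C_in + (C₀ − C_in) e^(−t/τ). Set C = 1.99 and solve for t:
e^(−t/τ) = (C − C_in)/(C₀ − C_in) = (1.99 − 2.16)/(0.256 − 2.16) = 0.089286
t = −τ ln(…) = 22.371 × 2.4159 = 54.047 s.

54.0 s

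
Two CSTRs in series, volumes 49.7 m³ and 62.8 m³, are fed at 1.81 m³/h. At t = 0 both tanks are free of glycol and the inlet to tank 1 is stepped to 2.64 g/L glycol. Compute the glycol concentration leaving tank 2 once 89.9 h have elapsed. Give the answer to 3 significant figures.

Species balance on tank i: dCᵢ/dt = (Cᵢ₋₁ − Cᵢ)/τᵢ with τᵢ = Vᵢ/Q.
τ₁ = 49.7/1.81 = 27.459 h; τ₂ = 62.8/1.81 = 34.696 h.
Solving the cascade with C₁(0)=C₂(0)=0 gives C₂(t) = C_in[1 − (τ₁ e^(−t/τ₁) − τ₂ e^(−t/τ₂))/(τ₁ − τ₂)].
At t = 89.9: e^(−t/τ₁) = 0.037854, e^(−t/τ₂) = 0.074940.
C₂ = 2.64·[1 − (27.459·0.037854 − 34.696·0.074940)/(-7.2376)] = 2.64·0.78436 = 2.0707 g/L.

2.07 g/L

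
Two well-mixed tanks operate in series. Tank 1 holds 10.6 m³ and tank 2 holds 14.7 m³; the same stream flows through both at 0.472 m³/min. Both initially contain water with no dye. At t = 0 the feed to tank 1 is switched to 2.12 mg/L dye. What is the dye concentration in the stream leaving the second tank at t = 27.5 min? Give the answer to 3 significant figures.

Time constants: τᵢ = Vᵢ/Q for each well-mixed tank.
τ₁ = 10.6/0.472 = 22.458 min; τ₂ = 14.7/0.472 = 31.144 min.
Tank 1: C₁ = C_in(1 − e^(−t/τ₁)). Tank 2 (τ₁ ≠ τ₂): C₂ = C_in[1 − (τ₁ e^(−t/τ₁) − τ₂ e^(−t/τ₂))/(τ₁ − τ₂)].
At t = 27.5: e^(−t/τ₁) = 0.29390, e^(−t/τ₂) = 0.41354.
C₂ = 2.12·[1 − (22.458·0.29390 − 31.144·0.41354)/(-8.6864)] = 2.12·0.27713 = 0.58751 mg/L.

0.588 mg/L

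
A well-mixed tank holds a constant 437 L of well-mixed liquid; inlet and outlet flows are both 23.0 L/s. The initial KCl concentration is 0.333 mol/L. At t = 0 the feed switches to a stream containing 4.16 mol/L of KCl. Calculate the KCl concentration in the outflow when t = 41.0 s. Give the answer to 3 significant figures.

Accumulation = in − out for the solute gives V dC/dt = Q(C_in − C).
Rewrite as dC/dt + C/τ = C_in/τ, τ = V/Q = 19.000 s.
Integrating: C(t) = C_in + (C₀ − C_in) e^(−t/τ).
C(41.0) = 4.16 + (0.333 − 4.16)·e^(−41.0/19.000) = 4.16 + (-3.8270)·0.11557 = 3.7177 mol/L.

3.72 mol/L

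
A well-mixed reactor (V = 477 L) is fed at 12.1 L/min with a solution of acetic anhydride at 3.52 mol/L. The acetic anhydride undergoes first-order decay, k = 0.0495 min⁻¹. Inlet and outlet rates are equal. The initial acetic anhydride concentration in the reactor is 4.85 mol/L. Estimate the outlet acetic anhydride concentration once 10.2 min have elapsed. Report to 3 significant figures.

2.90 mol/L

Species balance: V dC/dt = Q C_in − Q C − k V C.
dC/dt = (Q/V) C_in − (Q/V + k) C; effective rate a = Q/V + k = 0.025367 + 0.0495 = 0.074867 min⁻¹.
C_ss = Q C_in/(Q + kV) = 1.1927 mol/L; C(t) = C_ss + (C₀ − C_ss) e^(−a t).
C(10.2) = 1.1927 + (3.6573)·e^(−0.074867·10.2) = 1.1927 + (3.6573)·0.46597 = 2.8969 mol/L.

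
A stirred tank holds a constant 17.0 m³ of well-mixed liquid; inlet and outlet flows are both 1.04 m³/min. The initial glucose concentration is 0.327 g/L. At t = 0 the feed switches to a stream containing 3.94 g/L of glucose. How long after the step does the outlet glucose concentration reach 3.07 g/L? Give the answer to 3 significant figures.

Species balance: V dC/dt = Q(C_in − C) ⇒ τ = V/Q = 16.346 min.
C(t) = C_in + (C₀ − C_in) e^(−t/τ). Set C = 3.07 and solve for t:
e^(−t/τ) = (C − C_in)/(C₀ − C_in) = (3.07 − 3.94)/(0.327 − 3.94) = 0.24080
t = −τ ln(…) = 16.346 × 1.4238 = 23.274 min.

23.3 min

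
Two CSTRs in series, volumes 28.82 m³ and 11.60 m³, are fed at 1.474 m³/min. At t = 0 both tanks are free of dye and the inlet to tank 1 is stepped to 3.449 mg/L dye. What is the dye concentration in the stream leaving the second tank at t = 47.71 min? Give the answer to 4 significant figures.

Each tank obeys Vᵢ dCᵢ/dt = Q(Cᵢ₋₁ − Cᵢ), so τᵢ = Vᵢ/Q.
τ₁ = 28.82/1.474 = 19.5522 min; τ₂ = 11.60/1.474 = 7.86974 min.
Tank 1: C₁ = C_in(1 − e^(−t/τ₁)). Tank 2 (τ₁ ≠ τ₂): C₂ = C_in[1 − (τ₁ e^(−t/τ₁) − τ₂ e^(−t/τ₂))/(τ₁ − τ₂)].
At t = 47.71: e^(−t/τ₁) = 0.0871495, e^(−t/τ₂) = 0.00232866.
C₂ = 3.449·[1 − (19.5522·0.0871495 − 7.86974·0.00232866)/(11.6825)] = 3.449·0.855712 = 2.95135 mg/L.

2.951 mg/L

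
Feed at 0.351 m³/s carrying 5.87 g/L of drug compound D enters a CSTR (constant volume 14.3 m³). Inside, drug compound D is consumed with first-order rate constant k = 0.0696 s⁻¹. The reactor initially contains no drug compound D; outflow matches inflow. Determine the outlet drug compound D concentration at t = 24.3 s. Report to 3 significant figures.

1.38 g/L

Species balance: V dC/dt = Q C_in − Q C − k V C.
This is linear with rate a = Q/V + k = 0.094145 s⁻¹.
C_ss = Q C_in/(Q + kV) = 1.5304 g/L; C(t) = C_ss + (C₀ − C_ss) e^(−a t).
C(24.3) = 1.5304 + (-1.5304)·e^(−0.094145·24.3) = 1.5304 + (-1.5304)·0.10150 = 1.3751 g/L.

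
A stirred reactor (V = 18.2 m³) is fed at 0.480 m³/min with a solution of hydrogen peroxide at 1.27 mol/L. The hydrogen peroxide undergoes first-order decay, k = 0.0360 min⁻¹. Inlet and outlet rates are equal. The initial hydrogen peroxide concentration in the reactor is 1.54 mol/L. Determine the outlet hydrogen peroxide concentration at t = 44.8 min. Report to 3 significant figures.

0.598 mol/L

Species balance: V dC/dt = Q C_in − Q C − k V C.
dC/dt = (Q/V) C_in − (Q/V + k) C; effective rate a = Q/V + k = 0.026374 + 0.0360 = 0.062374 min⁻¹.
C_ss = Q C_in/(Q + kV) = 0.53700 mol/L; C(t) = C_ss + (C₀ − C_ss) e^(−a t).
C(44.8) = 0.53700 + (1.0030)·e^(−0.062374·44.8) = 0.53700 + (1.0030)·0.061155 = 0.59834 mol/L.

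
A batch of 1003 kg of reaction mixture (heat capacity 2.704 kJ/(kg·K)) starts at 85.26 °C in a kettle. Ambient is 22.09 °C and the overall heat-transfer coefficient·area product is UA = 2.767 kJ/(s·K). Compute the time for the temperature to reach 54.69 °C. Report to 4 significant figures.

Energy balance: M c_p dT/dt = −UA(T − T_amb).
τ = M c_p/UA = 980.163 s; T_ss = T_amb = 22.0900 °C.
T(t) = T_ss + (T₀ − T_ss)e^(−t/τ); set T = 54.69:
t = −τ ln[(T − T_ss)/(T₀ − T_ss)] = −980.163 · ln(0.516068) = 648.395 s.

648.4 s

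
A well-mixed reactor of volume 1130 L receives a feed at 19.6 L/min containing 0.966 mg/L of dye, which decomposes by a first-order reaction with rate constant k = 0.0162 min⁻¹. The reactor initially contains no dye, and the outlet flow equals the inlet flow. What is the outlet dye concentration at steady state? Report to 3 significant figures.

Accumulation = in − out − consumed: V dC/dt = Q C_in − Q C − k V C.
At steady state: 0 = Q C_in − (Q + kV) C_ss, so C_ss = Q C_in/(Q + kV).
C_ss = 19.6·0.966/(19.6 + 0.0162·1130) = 18.934/37.906 = 0.49949 mg/L.

0.499 mg/L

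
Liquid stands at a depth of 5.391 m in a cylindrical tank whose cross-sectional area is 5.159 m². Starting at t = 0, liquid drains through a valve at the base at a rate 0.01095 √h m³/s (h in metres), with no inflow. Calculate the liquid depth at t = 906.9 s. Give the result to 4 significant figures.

1.848 m

A dh/dt = −Q_out = −0.01095 √h.
∫ h^(−1/2) dh = −(0.01095/A) ∫ dt, giving 2√h = 2√h₀ − (0.01095/A) t.
√h = √5.391 − 0.01095·906.9/(2·5.159) = 2.32185 − 0.962450 = 1.35940.
h = 1.35940² = 1.84798 m.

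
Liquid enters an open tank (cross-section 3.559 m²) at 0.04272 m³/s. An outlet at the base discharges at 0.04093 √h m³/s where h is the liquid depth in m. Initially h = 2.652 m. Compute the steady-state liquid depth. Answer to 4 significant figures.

A dh/dt = Q_in − 0.04093 √h. Steady state requires inflow = outflow:
Q_in = 0.04093 √h_ss ⇒ √h_ss = 0.04272/0.04093 = 1.04373.
h_ss = 1.04373² = 1.08938 m. (Since h₀ = 2.652 m > h_ss, the level will fall toward this value.)

1.089 m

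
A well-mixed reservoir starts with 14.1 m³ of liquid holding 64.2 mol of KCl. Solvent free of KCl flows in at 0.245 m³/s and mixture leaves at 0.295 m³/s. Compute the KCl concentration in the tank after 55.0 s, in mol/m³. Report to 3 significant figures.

Total volume: dV/dt = Q_in − Q_out = -0.050000 m³/s, so V(t) = 14.1 − 0.050000 t and V(55.0) = 11.350 m³.
No KCl enters, so dm/dt = −Q_out · (m/V).
dm/m = −Q_out dt/(V₀ − 0.050000 t); integrating gives ln(m/m₀) = −(Q_out/(Q_in−Q_out)) ln(V/V₀).
m = m₀ (V₀/V)^(Q_out/(Q_in−Q_out)) = 64.2 × (14.1/11.350)^(-5.9000) = 17.849 mol.
C = m/V = 17.849/11.350 = 1.5726 mol/m³.

1.57 mol/m³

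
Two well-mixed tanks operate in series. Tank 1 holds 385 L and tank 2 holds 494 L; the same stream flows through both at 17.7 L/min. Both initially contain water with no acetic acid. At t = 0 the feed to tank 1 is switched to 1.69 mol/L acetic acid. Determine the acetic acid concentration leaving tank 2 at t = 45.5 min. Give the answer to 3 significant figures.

Time constants: τᵢ = Vᵢ/Q for each well-mixed tank.
τ₁ = 385/17.7 = 21.751 min; τ₂ = 494/17.7 = 27.910 min.
Tank 1: C₁ = C_in(1 − e^(−t/τ₁)). Tank 2 (τ₁ ≠ τ₂): C₂ = C_in[1 − (τ₁ e^(−t/τ₁) − τ₂ e^(−t/τ₂))/(τ₁ − τ₂)].
At t = 45.5: e^(−t/τ₁) = 0.12346, e^(−t/τ₂) = 0.19588.
C₂ = 1.69·[1 − (21.751·0.12346 − 27.910·0.19588)/(-6.1582)] = 1.69·0.54834 = 0.92670 mol/L.

0.927 mol/L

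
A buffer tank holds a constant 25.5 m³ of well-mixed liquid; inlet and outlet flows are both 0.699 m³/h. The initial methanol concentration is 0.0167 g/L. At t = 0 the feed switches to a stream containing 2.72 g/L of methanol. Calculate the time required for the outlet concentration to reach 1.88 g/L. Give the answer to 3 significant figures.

Species balance: V dC/dt = Q(C_in − C) ⇒ τ = V/Q = 36.481 h.
C(t) = C_in + (C₀ − C_in) e^(−t/τ). Set C = 1.88 and solve for t:
e^(−t/τ) = (C − C_in)/(C₀ − C_in) = (1.88 − 2.72)/(0.0167 − 2.72) = 0.31073
t = −τ ln(…) = 36.481 × 1.1688 = 42.640 h.

42.6 h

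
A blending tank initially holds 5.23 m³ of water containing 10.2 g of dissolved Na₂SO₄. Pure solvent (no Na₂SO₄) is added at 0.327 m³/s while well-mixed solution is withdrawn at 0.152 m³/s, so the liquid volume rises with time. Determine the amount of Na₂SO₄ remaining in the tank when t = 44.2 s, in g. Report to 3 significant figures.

4.64 g

Let m(t) be the amount of Na₂SO₄. Volume: V(t) = V₀ + (Q_in − Q_out) t = 5.23 + 0.17500 t; V(44.2) = 12.965 m³.
No Na₂SO₄ enters, so dm/dt = −Q_out · (m/V).
dm/m = −Q_out dt/(V₀ + 0.17500 t); integrating gives ln(m/m₀) = −(Q_out/(Q_in−Q_out)) ln(V/V₀).
m = m₀ (V₀/V)^(Q_out/(Q_in−Q_out)) = 10.2 × (5.23/12.965)^(0.86857) = 4.6360 g.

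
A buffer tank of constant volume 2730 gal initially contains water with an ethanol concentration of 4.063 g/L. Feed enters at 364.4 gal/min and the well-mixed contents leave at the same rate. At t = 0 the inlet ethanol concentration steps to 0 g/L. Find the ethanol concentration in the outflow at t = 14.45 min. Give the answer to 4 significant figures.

0.5905 g/L

Species balance on the tank: V dC/dt = Q(C_in − C).
Time constant τ = V/Q = 2730/364.4 = 7.49177 min.
Integrating: C(t) = C_in + (C₀ − C_in) e^(−t/τ).
C(14.45) = 0 + (4.063 − 0)·e^(−14.45/7.49177) = 0 + (4.06300)·0.145325 = 0.590455 g/L.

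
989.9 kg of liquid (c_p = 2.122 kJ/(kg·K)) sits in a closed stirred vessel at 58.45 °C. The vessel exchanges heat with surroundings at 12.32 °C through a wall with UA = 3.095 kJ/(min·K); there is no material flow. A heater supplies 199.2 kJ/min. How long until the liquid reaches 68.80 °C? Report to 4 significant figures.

569.2 min

M c_p dT/dt = −UA(T − T_amb) + Q̇.
τ = M c_p/UA = 678.697 min; T_ss = T_amb + Q̇/UA = 12.32 + 199.2/3.095 = 76.6819 °C.
T(t) = T_ss + (T₀ − T_ss)e^(−t/τ); set T = 68.80:
t = −τ ln[(T − T_ss)/(T₀ − T_ss)] = −678.697 · ln(0.432313) = 569.159 min.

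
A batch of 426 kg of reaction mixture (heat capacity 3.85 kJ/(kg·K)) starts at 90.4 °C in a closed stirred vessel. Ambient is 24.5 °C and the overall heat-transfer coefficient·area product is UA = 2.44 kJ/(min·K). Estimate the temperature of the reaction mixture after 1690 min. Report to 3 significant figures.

Lumped-capacitance energy balance: M c_p dT/dt = UA(T_amb − T).
dT/dt = (T_ss − T)/τ with T_ss = T_amb = 24.500 °C, τ = M c_p/UA = 426·3.85/2.44 = 672.17 min.
Integrating: T(t) = T_ss + (T₀ − T_ss) e^(−t/τ).
T(1690) = 24.500 + (65.900)·0.080925 = 29.833 °C.

29.8 °C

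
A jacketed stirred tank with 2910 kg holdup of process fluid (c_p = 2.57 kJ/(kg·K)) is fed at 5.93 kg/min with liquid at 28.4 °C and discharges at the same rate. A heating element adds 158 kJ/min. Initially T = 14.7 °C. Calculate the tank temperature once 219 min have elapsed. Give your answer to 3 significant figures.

M c_p dT/dt = ṁ c_p (T_in − T) + Q̇.
τ = M/ṁ = 490.73 min; T_ss = T_in + Q̇/(ṁ c_p) = 28.4 + 158/(5.93·2.57) = 38.767 °C.
Solution: T(t) = T_ss + (T₀ − T_ss) e^(−t/τ).
T(219) = 38.767 + (-24.067)·e^(−219/490.73) = 38.767 + (-24.067)·0.64001 = 23.364 °C.

23.4 °C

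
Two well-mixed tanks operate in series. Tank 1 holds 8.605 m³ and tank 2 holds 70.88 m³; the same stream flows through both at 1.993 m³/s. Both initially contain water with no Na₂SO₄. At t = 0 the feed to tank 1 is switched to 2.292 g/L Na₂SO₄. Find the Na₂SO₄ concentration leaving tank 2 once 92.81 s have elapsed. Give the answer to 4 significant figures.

Time constants: τᵢ = Vᵢ/Q for each well-mixed tank.
τ₁ = 8.605/1.993 = 4.31761 s; τ₂ = 70.88/1.993 = 35.5645 s.
Solving the cascade with C₁(0)=C₂(0)=0 gives C₂(t) = C_in[1 − (τ₁ e^(−t/τ₁) − τ₂ e^(−t/τ₂))/(τ₁ − τ₂)].
At t = 92.81: e^(−t/τ₁) = 4.61896e-10, e^(−t/τ₂) = 0.0735620.
C₂ = 2.292·[1 − (4.31761·4.61896e-10 − 35.5645·0.0735620)/(-31.2469)] = 2.292·0.916273 = 2.10010 g/L.

2.100 g/L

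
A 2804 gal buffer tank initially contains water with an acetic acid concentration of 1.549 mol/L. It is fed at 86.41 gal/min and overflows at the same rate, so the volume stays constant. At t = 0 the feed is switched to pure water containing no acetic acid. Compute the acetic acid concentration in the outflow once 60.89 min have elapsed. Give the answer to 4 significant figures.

0.2372 mol/L

Accumulation = in − out for the solute gives V dC/dt = Q(C_in − C).
So dC/dt = (C_in − C)/τ with τ = V/Q = 2804/86.41 = 32.4499 min.
This is linear first-order; C(t) = C_in + (C₀ − C_in) e^(−t/τ).
C(60.89) = 0 + (1.549 − 0)·e^(−60.89/32.4499) = 0 + (1.54900)·0.153136 = 0.237208 mol/L.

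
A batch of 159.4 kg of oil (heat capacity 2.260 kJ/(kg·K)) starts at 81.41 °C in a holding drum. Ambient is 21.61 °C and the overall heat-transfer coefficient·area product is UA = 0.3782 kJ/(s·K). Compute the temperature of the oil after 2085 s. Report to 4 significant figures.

Unsteady energy balance on the tank contents: M c_p dT/dt = −UA(T − T_amb).
dT/dt = (T_ss − T)/τ with T_ss = T_amb = 21.6100 °C, τ = M c_p/UA = 159.4·2.260/0.3782 = 952.522 s.
This is linear first-order; T(t) = T_ss + (T₀ − T_ss) e^(−t/τ).
T(2085) = 21.6100 + (59.8000)·0.112037 = 28.3098 °C.

28.31 °C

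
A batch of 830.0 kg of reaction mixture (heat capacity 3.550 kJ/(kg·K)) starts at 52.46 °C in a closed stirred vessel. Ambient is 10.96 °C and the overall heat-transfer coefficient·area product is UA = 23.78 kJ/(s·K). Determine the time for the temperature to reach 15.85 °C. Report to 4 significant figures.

Lumped-capacitance energy balance: M c_p dT/dt = UA(T_amb − T).
τ = M c_p/UA = 123.907 s; T_ss = T_amb = 10.9600 °C.
T(t) = T_ss + (T₀ − T_ss)e^(−t/τ); set T = 15.85:
t = −τ ln[(T − T_ss)/(T₀ − T_ss)] = −123.907 · ln(0.117831) = 264.974 s.

265.0 s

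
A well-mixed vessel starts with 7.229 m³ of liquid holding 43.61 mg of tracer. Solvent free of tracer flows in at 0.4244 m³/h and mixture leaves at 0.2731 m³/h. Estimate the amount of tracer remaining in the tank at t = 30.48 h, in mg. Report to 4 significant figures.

Let m(t) be the amount of tracer. Volume: V(t) = V₀ + (Q_in − Q_out) t = 7.229 + 0.151300 t; V(30.48) = 11.8406 m³.
Species balance (pure solvent in): dm/dt = −Q_out · m/V(t).
Separate: dm/m = −Q_out dt/V(t) ⇒ ln(m/m₀) = −(Q_out/(Q_in−Q_out)) ln(V/V₀).
m = m₀ (V₀/V)^(Q_out/(Q_in−Q_out)) = 43.61 × (7.229/11.8406)^(1.80502) = 17.8968 mg.

17.90 mg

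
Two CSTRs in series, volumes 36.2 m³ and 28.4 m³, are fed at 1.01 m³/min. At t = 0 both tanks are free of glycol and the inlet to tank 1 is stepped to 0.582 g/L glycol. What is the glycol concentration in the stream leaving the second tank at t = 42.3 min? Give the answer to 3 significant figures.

Time constants: τᵢ = Vᵢ/Q for each well-mixed tank.
τ₁ = 36.2/1.01 = 35.842 min; τ₂ = 28.4/1.01 = 28.119 min.
Tank 1: C₁ = C_in(1 − e^(−t/τ₁)). Tank 2 (τ₁ ≠ τ₂): C₂ = C_in[1 − (τ₁ e^(−t/τ₁) − τ₂ e^(−t/τ₂))/(τ₁ − τ₂)].
At t = 42.3: e^(−t/τ₁) = 0.30722, e^(−t/τ₂) = 0.22217.
C₂ = 0.582·[1 − (35.842·0.30722 − 28.119·0.22217)/(7.7228)] = 0.582·0.38310 = 0.22296 g/L.

0.223 g/L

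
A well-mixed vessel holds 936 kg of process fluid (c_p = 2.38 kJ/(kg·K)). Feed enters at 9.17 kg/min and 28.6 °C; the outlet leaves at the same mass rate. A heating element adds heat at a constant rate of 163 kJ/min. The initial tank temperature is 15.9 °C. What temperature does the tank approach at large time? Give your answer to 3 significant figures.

36.1 °C

M c_p dT/dt = ṁ c_p (T_in − T) + Q̇.
At steady state dT/dt = 0 ⇒ T_ss = T_in + Q̇/(ṁ c_p) = 28.6 + 163/(9.17·2.38) = 36.069 °C.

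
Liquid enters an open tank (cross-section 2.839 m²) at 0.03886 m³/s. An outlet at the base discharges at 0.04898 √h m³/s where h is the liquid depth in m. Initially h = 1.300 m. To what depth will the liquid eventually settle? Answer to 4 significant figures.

0.6295 m

A dh/dt = Q_in − 0.04898 √h. Steady state requires inflow = outflow:
Q_in = 0.04898 √h_ss ⇒ √h_ss = 0.03886/0.04898 = 0.793385.
h_ss = 0.793385² = 0.629460 m. (Since h₀ = 1.300 m > h_ss, the level will fall toward this value.)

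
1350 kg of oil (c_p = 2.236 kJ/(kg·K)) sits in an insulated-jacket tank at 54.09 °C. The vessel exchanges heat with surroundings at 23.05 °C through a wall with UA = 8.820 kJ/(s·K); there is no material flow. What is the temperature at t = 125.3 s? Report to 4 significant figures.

44.57 °C

Lumped-capacitance energy balance: M c_p dT/dt = UA(T_amb − T).
dT/dt = (T_ss − T)/τ with T_ss = T_amb = 23.0500 °C, τ = M c_p/UA = 1350·2.236/8.820 = 342.245 s.
T approaches T_ss exponentially: T(t) = T_ss + (T₀ − T_ss) e^(−t/τ).
T(125.3) = 23.0500 + (31.0400)·0.693425 = 44.5739 °C.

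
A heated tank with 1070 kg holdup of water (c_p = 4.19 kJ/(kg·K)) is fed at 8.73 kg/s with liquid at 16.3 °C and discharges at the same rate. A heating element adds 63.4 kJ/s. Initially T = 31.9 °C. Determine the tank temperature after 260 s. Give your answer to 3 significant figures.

M c_p dT/dt = ṁ c_p (T_in − T) + Q̇.
τ = M/ṁ = 122.57 s; T_ss = T_in + Q̇/(ṁ c_p) = 16.3 + 63.4/(8.73·4.19) = 18.033 °C.
Integrating: T(t) = T_ss + (T₀ − T_ss) e^(−t/τ).
T(260) = 18.033 + (13.867)·e^(−260/122.57) = 18.033 + (13.867)·0.11987 = 19.696 °C.

19.7 °C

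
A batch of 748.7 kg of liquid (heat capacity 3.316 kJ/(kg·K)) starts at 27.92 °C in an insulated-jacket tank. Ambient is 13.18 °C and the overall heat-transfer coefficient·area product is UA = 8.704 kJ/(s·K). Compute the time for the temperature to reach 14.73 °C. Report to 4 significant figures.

Heat balance on the well-mixed liquid: M c_p dT/dt = −UA(T − T_amb).
τ = M c_p/UA = 285.235 s; T_ss = T_amb = 13.1800 °C.
T(t) = T_ss + (T₀ − T_ss)e^(−t/τ); set T = 14.73:
t = −τ ln[(T − T_ss)/(T₀ − T_ss)] = −285.235 · ln(0.105156) = 642.439 s.

642.4 s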